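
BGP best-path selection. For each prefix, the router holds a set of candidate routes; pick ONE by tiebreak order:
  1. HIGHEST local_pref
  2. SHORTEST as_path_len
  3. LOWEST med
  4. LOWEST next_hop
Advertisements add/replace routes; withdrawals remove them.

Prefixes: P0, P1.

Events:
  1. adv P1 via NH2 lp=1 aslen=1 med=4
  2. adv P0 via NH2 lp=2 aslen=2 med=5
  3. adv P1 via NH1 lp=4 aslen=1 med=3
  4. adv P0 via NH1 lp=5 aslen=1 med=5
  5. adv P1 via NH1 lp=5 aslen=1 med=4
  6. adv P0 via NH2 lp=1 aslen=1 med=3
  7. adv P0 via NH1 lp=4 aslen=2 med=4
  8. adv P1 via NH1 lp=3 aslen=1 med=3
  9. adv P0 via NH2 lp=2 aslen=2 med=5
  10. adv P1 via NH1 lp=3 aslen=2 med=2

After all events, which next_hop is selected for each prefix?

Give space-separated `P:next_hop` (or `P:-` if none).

Op 1: best P0=- P1=NH2
Op 2: best P0=NH2 P1=NH2
Op 3: best P0=NH2 P1=NH1
Op 4: best P0=NH1 P1=NH1
Op 5: best P0=NH1 P1=NH1
Op 6: best P0=NH1 P1=NH1
Op 7: best P0=NH1 P1=NH1
Op 8: best P0=NH1 P1=NH1
Op 9: best P0=NH1 P1=NH1
Op 10: best P0=NH1 P1=NH1

Answer: P0:NH1 P1:NH1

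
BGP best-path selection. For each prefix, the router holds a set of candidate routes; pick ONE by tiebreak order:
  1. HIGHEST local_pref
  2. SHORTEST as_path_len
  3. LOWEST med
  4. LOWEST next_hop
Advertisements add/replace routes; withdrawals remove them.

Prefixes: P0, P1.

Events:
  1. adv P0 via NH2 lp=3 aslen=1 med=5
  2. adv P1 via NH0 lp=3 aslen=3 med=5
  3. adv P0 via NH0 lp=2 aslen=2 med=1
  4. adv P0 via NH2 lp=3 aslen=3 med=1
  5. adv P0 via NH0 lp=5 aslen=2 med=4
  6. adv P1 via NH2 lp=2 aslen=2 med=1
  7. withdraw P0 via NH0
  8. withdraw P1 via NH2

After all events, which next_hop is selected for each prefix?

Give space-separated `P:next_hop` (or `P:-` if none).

Op 1: best P0=NH2 P1=-
Op 2: best P0=NH2 P1=NH0
Op 3: best P0=NH2 P1=NH0
Op 4: best P0=NH2 P1=NH0
Op 5: best P0=NH0 P1=NH0
Op 6: best P0=NH0 P1=NH0
Op 7: best P0=NH2 P1=NH0
Op 8: best P0=NH2 P1=NH0

Answer: P0:NH2 P1:NH0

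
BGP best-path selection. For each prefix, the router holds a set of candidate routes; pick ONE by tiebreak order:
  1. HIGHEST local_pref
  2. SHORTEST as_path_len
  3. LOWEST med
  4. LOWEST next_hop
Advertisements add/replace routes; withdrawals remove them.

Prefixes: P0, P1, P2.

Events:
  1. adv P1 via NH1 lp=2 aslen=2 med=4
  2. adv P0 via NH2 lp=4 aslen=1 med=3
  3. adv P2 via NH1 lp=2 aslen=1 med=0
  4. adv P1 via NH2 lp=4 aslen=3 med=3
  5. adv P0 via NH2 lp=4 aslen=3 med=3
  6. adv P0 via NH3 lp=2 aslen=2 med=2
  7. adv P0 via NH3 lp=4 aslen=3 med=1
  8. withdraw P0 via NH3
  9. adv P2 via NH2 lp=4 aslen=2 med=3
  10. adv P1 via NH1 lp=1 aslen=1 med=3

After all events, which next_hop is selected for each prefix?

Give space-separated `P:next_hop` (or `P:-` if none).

Op 1: best P0=- P1=NH1 P2=-
Op 2: best P0=NH2 P1=NH1 P2=-
Op 3: best P0=NH2 P1=NH1 P2=NH1
Op 4: best P0=NH2 P1=NH2 P2=NH1
Op 5: best P0=NH2 P1=NH2 P2=NH1
Op 6: best P0=NH2 P1=NH2 P2=NH1
Op 7: best P0=NH3 P1=NH2 P2=NH1
Op 8: best P0=NH2 P1=NH2 P2=NH1
Op 9: best P0=NH2 P1=NH2 P2=NH2
Op 10: best P0=NH2 P1=NH2 P2=NH2

Answer: P0:NH2 P1:NH2 P2:NH2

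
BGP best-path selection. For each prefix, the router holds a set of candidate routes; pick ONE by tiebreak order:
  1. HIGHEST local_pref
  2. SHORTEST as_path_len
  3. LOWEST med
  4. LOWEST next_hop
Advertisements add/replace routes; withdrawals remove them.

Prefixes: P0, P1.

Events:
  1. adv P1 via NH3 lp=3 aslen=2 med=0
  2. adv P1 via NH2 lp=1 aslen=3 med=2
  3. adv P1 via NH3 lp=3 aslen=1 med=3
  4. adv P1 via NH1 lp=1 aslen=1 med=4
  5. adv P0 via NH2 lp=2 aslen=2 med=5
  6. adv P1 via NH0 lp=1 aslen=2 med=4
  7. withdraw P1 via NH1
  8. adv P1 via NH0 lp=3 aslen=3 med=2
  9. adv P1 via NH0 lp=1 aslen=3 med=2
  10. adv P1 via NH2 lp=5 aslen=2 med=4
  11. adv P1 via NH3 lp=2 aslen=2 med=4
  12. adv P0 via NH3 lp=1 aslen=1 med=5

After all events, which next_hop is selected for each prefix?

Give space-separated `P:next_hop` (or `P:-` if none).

Op 1: best P0=- P1=NH3
Op 2: best P0=- P1=NH3
Op 3: best P0=- P1=NH3
Op 4: best P0=- P1=NH3
Op 5: best P0=NH2 P1=NH3
Op 6: best P0=NH2 P1=NH3
Op 7: best P0=NH2 P1=NH3
Op 8: best P0=NH2 P1=NH3
Op 9: best P0=NH2 P1=NH3
Op 10: best P0=NH2 P1=NH2
Op 11: best P0=NH2 P1=NH2
Op 12: best P0=NH2 P1=NH2

Answer: P0:NH2 P1:NH2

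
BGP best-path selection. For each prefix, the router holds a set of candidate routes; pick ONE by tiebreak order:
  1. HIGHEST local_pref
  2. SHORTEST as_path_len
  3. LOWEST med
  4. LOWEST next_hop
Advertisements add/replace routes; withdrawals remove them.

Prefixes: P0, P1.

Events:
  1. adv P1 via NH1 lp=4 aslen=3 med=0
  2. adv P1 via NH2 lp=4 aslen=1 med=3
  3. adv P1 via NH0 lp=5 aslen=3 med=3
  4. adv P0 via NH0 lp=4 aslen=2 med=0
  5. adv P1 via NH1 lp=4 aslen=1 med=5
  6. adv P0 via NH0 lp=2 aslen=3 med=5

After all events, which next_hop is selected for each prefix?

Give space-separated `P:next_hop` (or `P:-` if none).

Op 1: best P0=- P1=NH1
Op 2: best P0=- P1=NH2
Op 3: best P0=- P1=NH0
Op 4: best P0=NH0 P1=NH0
Op 5: best P0=NH0 P1=NH0
Op 6: best P0=NH0 P1=NH0

Answer: P0:NH0 P1:NH0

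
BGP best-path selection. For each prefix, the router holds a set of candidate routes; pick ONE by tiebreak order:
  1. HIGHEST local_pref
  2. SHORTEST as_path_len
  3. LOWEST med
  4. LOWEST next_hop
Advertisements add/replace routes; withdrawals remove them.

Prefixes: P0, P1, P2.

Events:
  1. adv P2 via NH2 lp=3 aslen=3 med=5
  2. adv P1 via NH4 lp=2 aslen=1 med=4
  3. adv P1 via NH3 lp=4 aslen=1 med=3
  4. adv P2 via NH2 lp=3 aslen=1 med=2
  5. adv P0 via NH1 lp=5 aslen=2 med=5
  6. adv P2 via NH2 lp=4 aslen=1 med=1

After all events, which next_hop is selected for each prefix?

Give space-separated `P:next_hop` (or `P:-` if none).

Op 1: best P0=- P1=- P2=NH2
Op 2: best P0=- P1=NH4 P2=NH2
Op 3: best P0=- P1=NH3 P2=NH2
Op 4: best P0=- P1=NH3 P2=NH2
Op 5: best P0=NH1 P1=NH3 P2=NH2
Op 6: best P0=NH1 P1=NH3 P2=NH2

Answer: P0:NH1 P1:NH3 P2:NH2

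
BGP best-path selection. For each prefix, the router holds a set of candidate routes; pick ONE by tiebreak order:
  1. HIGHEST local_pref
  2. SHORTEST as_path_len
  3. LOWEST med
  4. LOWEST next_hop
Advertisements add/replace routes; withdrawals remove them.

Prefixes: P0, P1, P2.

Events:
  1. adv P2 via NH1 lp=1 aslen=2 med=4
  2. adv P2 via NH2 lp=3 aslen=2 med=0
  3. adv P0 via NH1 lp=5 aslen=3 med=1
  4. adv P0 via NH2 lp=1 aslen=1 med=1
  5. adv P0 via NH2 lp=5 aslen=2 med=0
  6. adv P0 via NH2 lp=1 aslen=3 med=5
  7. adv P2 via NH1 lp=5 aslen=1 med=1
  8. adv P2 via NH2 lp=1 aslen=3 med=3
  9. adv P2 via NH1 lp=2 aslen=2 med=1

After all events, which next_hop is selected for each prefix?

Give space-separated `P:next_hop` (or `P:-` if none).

Op 1: best P0=- P1=- P2=NH1
Op 2: best P0=- P1=- P2=NH2
Op 3: best P0=NH1 P1=- P2=NH2
Op 4: best P0=NH1 P1=- P2=NH2
Op 5: best P0=NH2 P1=- P2=NH2
Op 6: best P0=NH1 P1=- P2=NH2
Op 7: best P0=NH1 P1=- P2=NH1
Op 8: best P0=NH1 P1=- P2=NH1
Op 9: best P0=NH1 P1=- P2=NH1

Answer: P0:NH1 P1:- P2:NH1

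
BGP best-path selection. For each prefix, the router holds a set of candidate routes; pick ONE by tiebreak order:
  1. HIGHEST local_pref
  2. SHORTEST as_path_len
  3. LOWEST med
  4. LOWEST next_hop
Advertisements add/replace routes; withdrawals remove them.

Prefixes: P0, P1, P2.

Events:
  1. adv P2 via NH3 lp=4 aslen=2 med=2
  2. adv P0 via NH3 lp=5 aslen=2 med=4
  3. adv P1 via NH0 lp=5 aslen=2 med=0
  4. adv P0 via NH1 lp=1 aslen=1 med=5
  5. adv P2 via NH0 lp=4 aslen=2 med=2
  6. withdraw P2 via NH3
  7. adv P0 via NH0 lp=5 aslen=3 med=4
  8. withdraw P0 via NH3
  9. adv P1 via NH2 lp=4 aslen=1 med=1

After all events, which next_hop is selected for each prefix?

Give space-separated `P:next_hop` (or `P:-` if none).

Answer: P0:NH0 P1:NH0 P2:NH0

Derivation:
Op 1: best P0=- P1=- P2=NH3
Op 2: best P0=NH3 P1=- P2=NH3
Op 3: best P0=NH3 P1=NH0 P2=NH3
Op 4: best P0=NH3 P1=NH0 P2=NH3
Op 5: best P0=NH3 P1=NH0 P2=NH0
Op 6: best P0=NH3 P1=NH0 P2=NH0
Op 7: best P0=NH3 P1=NH0 P2=NH0
Op 8: best P0=NH0 P1=NH0 P2=NH0
Op 9: best P0=NH0 P1=NH0 P2=NH0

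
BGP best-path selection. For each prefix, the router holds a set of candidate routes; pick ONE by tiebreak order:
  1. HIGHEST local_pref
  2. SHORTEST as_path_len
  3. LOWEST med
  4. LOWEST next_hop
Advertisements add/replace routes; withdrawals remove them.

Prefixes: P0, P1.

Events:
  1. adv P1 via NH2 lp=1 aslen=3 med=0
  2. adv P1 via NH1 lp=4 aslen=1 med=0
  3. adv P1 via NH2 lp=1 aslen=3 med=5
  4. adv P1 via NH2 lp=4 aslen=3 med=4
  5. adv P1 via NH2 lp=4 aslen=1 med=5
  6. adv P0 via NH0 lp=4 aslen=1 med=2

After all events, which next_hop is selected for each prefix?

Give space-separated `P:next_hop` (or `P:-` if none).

Answer: P0:NH0 P1:NH1

Derivation:
Op 1: best P0=- P1=NH2
Op 2: best P0=- P1=NH1
Op 3: best P0=- P1=NH1
Op 4: best P0=- P1=NH1
Op 5: best P0=- P1=NH1
Op 6: best P0=NH0 P1=NH1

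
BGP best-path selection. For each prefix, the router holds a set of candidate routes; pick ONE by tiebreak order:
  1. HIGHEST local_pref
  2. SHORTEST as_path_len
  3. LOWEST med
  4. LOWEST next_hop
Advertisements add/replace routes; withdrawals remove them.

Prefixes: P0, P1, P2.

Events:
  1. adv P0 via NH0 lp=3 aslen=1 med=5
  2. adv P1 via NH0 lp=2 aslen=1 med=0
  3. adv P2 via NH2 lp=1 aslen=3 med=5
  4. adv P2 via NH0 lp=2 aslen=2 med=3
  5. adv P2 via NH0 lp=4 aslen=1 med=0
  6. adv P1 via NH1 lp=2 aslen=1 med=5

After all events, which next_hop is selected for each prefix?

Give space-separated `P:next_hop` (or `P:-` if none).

Op 1: best P0=NH0 P1=- P2=-
Op 2: best P0=NH0 P1=NH0 P2=-
Op 3: best P0=NH0 P1=NH0 P2=NH2
Op 4: best P0=NH0 P1=NH0 P2=NH0
Op 5: best P0=NH0 P1=NH0 P2=NH0
Op 6: best P0=NH0 P1=NH0 P2=NH0

Answer: P0:NH0 P1:NH0 P2:NH0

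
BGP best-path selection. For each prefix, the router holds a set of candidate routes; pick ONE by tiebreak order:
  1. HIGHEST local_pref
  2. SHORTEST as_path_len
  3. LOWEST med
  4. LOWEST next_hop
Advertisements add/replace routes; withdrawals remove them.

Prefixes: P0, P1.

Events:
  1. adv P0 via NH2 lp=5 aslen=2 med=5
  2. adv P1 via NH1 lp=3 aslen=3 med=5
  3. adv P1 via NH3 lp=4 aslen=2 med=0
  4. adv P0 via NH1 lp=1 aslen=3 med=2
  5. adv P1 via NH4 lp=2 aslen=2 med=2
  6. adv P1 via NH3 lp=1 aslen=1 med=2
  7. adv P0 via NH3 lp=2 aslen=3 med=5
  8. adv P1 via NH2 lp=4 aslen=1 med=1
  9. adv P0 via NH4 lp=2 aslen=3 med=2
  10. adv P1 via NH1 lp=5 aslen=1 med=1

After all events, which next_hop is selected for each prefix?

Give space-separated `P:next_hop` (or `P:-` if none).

Answer: P0:NH2 P1:NH1

Derivation:
Op 1: best P0=NH2 P1=-
Op 2: best P0=NH2 P1=NH1
Op 3: best P0=NH2 P1=NH3
Op 4: best P0=NH2 P1=NH3
Op 5: best P0=NH2 P1=NH3
Op 6: best P0=NH2 P1=NH1
Op 7: best P0=NH2 P1=NH1
Op 8: best P0=NH2 P1=NH2
Op 9: best P0=NH2 P1=NH2
Op 10: best P0=NH2 P1=NH1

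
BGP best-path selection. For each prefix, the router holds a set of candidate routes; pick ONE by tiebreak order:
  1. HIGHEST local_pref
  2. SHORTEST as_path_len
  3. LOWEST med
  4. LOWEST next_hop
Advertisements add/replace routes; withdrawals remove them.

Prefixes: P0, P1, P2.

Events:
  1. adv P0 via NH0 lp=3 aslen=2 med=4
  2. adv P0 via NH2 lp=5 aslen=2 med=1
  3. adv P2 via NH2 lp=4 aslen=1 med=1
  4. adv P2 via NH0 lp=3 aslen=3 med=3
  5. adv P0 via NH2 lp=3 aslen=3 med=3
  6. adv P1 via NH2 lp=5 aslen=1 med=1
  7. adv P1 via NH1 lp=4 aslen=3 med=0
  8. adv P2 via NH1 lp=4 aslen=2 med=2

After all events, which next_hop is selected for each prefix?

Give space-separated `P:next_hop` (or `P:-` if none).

Op 1: best P0=NH0 P1=- P2=-
Op 2: best P0=NH2 P1=- P2=-
Op 3: best P0=NH2 P1=- P2=NH2
Op 4: best P0=NH2 P1=- P2=NH2
Op 5: best P0=NH0 P1=- P2=NH2
Op 6: best P0=NH0 P1=NH2 P2=NH2
Op 7: best P0=NH0 P1=NH2 P2=NH2
Op 8: best P0=NH0 P1=NH2 P2=NH2

Answer: P0:NH0 P1:NH2 P2:NH2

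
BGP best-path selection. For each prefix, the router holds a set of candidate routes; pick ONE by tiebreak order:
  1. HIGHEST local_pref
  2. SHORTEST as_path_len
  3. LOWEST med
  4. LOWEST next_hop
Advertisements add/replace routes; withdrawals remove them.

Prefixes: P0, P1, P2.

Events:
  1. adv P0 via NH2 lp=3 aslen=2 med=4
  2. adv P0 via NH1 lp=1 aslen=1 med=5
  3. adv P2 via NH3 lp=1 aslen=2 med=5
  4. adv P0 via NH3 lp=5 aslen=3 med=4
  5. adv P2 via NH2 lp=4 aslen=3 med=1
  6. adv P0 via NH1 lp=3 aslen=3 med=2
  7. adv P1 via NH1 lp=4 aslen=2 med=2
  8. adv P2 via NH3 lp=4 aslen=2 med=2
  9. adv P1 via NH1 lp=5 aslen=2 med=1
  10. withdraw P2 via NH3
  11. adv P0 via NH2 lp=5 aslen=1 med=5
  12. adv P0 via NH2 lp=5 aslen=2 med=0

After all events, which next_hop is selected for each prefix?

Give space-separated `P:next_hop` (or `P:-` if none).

Answer: P0:NH2 P1:NH1 P2:NH2

Derivation:
Op 1: best P0=NH2 P1=- P2=-
Op 2: best P0=NH2 P1=- P2=-
Op 3: best P0=NH2 P1=- P2=NH3
Op 4: best P0=NH3 P1=- P2=NH3
Op 5: best P0=NH3 P1=- P2=NH2
Op 6: best P0=NH3 P1=- P2=NH2
Op 7: best P0=NH3 P1=NH1 P2=NH2
Op 8: best P0=NH3 P1=NH1 P2=NH3
Op 9: best P0=NH3 P1=NH1 P2=NH3
Op 10: best P0=NH3 P1=NH1 P2=NH2
Op 11: best P0=NH2 P1=NH1 P2=NH2
Op 12: best P0=NH2 P1=NH1 P2=NH2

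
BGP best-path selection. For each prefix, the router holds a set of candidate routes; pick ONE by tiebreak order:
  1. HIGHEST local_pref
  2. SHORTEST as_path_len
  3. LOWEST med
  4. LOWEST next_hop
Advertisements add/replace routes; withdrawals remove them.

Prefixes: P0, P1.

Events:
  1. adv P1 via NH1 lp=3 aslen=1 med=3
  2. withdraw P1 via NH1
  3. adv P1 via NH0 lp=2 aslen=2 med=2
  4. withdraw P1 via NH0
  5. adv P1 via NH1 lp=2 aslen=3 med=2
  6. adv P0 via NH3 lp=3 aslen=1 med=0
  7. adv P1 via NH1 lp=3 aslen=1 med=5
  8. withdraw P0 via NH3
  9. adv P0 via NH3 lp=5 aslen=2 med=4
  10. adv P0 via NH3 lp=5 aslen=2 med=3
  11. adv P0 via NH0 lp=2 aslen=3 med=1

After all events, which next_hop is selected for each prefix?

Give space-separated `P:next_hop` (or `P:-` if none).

Answer: P0:NH3 P1:NH1

Derivation:
Op 1: best P0=- P1=NH1
Op 2: best P0=- P1=-
Op 3: best P0=- P1=NH0
Op 4: best P0=- P1=-
Op 5: best P0=- P1=NH1
Op 6: best P0=NH3 P1=NH1
Op 7: best P0=NH3 P1=NH1
Op 8: best P0=- P1=NH1
Op 9: best P0=NH3 P1=NH1
Op 10: best P0=NH3 P1=NH1
Op 11: best P0=NH3 P1=NH1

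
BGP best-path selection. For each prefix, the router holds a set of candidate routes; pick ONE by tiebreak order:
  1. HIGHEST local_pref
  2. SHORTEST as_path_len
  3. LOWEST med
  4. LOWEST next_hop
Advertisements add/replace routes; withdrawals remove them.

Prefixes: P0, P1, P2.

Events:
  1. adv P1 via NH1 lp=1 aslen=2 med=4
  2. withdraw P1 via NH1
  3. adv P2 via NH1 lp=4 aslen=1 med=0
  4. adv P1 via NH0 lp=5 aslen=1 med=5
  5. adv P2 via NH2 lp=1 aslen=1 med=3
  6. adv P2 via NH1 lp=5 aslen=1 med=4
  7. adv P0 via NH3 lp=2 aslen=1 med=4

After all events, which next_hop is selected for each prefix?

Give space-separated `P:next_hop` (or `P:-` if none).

Answer: P0:NH3 P1:NH0 P2:NH1

Derivation:
Op 1: best P0=- P1=NH1 P2=-
Op 2: best P0=- P1=- P2=-
Op 3: best P0=- P1=- P2=NH1
Op 4: best P0=- P1=NH0 P2=NH1
Op 5: best P0=- P1=NH0 P2=NH1
Op 6: best P0=- P1=NH0 P2=NH1
Op 7: best P0=NH3 P1=NH0 P2=NH1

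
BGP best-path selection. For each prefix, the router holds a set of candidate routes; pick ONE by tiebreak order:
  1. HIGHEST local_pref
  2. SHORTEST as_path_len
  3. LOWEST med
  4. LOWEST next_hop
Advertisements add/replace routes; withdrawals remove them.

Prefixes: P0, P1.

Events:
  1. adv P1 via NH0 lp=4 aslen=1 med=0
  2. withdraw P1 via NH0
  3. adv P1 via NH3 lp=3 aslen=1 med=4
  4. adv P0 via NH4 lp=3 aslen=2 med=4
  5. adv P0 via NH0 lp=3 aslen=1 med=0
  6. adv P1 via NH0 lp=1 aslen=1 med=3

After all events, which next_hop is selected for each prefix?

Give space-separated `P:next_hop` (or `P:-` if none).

Op 1: best P0=- P1=NH0
Op 2: best P0=- P1=-
Op 3: best P0=- P1=NH3
Op 4: best P0=NH4 P1=NH3
Op 5: best P0=NH0 P1=NH3
Op 6: best P0=NH0 P1=NH3

Answer: P0:NH0 P1:NH3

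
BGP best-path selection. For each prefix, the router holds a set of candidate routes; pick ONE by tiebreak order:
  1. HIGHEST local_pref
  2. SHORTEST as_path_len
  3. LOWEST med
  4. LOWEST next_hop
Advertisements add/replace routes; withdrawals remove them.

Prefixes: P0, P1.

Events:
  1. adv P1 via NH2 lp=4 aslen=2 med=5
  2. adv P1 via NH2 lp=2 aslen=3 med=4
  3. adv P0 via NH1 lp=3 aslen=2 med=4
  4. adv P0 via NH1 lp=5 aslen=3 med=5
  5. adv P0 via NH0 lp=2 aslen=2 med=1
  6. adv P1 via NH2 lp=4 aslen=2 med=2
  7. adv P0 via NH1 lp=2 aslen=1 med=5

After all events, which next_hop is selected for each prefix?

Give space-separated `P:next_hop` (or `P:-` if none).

Answer: P0:NH1 P1:NH2

Derivation:
Op 1: best P0=- P1=NH2
Op 2: best P0=- P1=NH2
Op 3: best P0=NH1 P1=NH2
Op 4: best P0=NH1 P1=NH2
Op 5: best P0=NH1 P1=NH2
Op 6: best P0=NH1 P1=NH2
Op 7: best P0=NH1 P1=NH2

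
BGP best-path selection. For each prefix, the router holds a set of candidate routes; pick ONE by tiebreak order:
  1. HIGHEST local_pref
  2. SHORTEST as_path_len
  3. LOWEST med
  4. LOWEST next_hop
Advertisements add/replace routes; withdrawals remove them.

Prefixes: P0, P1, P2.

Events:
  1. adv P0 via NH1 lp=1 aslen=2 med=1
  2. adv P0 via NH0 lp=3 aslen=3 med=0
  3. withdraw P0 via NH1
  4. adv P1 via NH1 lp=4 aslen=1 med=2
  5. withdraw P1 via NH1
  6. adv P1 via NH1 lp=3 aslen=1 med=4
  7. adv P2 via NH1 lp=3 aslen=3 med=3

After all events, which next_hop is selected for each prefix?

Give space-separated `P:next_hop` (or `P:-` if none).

Answer: P0:NH0 P1:NH1 P2:NH1

Derivation:
Op 1: best P0=NH1 P1=- P2=-
Op 2: best P0=NH0 P1=- P2=-
Op 3: best P0=NH0 P1=- P2=-
Op 4: best P0=NH0 P1=NH1 P2=-
Op 5: best P0=NH0 P1=- P2=-
Op 6: best P0=NH0 P1=NH1 P2=-
Op 7: best P0=NH0 P1=NH1 P2=NH1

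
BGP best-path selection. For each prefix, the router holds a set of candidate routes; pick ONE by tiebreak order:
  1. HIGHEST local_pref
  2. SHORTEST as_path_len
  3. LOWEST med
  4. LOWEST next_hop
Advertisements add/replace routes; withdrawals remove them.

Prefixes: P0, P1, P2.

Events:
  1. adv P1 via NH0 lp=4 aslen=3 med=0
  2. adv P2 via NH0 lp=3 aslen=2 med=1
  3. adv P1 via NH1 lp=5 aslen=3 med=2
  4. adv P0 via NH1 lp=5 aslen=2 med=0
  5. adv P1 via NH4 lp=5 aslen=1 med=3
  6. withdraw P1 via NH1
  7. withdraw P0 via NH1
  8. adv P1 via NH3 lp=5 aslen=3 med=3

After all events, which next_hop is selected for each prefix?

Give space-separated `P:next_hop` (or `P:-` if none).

Op 1: best P0=- P1=NH0 P2=-
Op 2: best P0=- P1=NH0 P2=NH0
Op 3: best P0=- P1=NH1 P2=NH0
Op 4: best P0=NH1 P1=NH1 P2=NH0
Op 5: best P0=NH1 P1=NH4 P2=NH0
Op 6: best P0=NH1 P1=NH4 P2=NH0
Op 7: best P0=- P1=NH4 P2=NH0
Op 8: best P0=- P1=NH4 P2=NH0

Answer: P0:- P1:NH4 P2:NH0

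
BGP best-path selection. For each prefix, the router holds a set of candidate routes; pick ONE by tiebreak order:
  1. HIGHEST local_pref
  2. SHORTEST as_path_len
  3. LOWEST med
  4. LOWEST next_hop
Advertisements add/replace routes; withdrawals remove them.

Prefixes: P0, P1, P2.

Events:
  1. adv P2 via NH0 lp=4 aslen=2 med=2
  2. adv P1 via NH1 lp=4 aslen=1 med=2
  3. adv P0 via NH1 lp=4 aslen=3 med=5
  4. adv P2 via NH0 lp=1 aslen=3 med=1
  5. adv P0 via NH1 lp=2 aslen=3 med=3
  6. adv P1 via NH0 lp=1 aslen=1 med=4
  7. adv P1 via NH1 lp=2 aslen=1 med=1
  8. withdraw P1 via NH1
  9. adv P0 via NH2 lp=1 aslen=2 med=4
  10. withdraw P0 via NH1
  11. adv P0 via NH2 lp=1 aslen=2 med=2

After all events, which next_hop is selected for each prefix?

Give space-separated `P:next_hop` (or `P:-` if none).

Answer: P0:NH2 P1:NH0 P2:NH0

Derivation:
Op 1: best P0=- P1=- P2=NH0
Op 2: best P0=- P1=NH1 P2=NH0
Op 3: best P0=NH1 P1=NH1 P2=NH0
Op 4: best P0=NH1 P1=NH1 P2=NH0
Op 5: best P0=NH1 P1=NH1 P2=NH0
Op 6: best P0=NH1 P1=NH1 P2=NH0
Op 7: best P0=NH1 P1=NH1 P2=NH0
Op 8: best P0=NH1 P1=NH0 P2=NH0
Op 9: best P0=NH1 P1=NH0 P2=NH0
Op 10: best P0=NH2 P1=NH0 P2=NH0
Op 11: best P0=NH2 P1=NH0 P2=NH0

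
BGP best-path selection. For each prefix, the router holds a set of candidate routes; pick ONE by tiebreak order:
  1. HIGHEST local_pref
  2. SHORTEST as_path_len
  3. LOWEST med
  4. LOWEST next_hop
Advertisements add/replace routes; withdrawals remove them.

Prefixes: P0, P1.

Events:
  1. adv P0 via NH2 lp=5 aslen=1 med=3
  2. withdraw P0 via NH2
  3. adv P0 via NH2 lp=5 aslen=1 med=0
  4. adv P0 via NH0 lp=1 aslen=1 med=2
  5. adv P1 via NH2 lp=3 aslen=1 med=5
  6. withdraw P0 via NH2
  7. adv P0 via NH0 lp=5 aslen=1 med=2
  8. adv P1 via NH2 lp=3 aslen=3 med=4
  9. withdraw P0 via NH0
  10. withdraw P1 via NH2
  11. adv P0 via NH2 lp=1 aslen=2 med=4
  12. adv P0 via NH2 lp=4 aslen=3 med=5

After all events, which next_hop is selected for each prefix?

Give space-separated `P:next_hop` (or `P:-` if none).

Answer: P0:NH2 P1:-

Derivation:
Op 1: best P0=NH2 P1=-
Op 2: best P0=- P1=-
Op 3: best P0=NH2 P1=-
Op 4: best P0=NH2 P1=-
Op 5: best P0=NH2 P1=NH2
Op 6: best P0=NH0 P1=NH2
Op 7: best P0=NH0 P1=NH2
Op 8: best P0=NH0 P1=NH2
Op 9: best P0=- P1=NH2
Op 10: best P0=- P1=-
Op 11: best P0=NH2 P1=-
Op 12: best P0=NH2 P1=-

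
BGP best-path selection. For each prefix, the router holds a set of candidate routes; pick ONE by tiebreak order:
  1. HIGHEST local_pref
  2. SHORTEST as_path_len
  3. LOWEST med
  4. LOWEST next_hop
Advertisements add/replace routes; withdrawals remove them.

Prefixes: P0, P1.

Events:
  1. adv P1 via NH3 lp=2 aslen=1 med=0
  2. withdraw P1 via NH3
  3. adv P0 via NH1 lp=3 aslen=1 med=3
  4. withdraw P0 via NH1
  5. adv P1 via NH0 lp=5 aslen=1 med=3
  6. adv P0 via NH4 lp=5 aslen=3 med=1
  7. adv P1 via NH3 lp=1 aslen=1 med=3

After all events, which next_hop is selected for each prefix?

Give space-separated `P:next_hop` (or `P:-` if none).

Answer: P0:NH4 P1:NH0

Derivation:
Op 1: best P0=- P1=NH3
Op 2: best P0=- P1=-
Op 3: best P0=NH1 P1=-
Op 4: best P0=- P1=-
Op 5: best P0=- P1=NH0
Op 6: best P0=NH4 P1=NH0
Op 7: best P0=NH4 P1=NH0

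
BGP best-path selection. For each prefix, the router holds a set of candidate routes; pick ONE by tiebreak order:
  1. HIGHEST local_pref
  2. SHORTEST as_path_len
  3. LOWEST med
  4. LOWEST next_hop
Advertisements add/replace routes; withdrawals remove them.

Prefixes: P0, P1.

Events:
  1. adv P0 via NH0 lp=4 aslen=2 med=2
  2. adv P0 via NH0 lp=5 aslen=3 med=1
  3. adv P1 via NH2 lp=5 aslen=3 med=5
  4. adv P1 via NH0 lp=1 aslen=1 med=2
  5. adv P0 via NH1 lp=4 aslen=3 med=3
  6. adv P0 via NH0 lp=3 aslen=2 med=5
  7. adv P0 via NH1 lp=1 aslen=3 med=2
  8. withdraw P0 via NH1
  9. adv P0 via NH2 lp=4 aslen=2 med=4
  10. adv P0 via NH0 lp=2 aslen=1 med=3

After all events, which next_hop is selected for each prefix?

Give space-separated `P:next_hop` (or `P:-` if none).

Answer: P0:NH2 P1:NH2

Derivation:
Op 1: best P0=NH0 P1=-
Op 2: best P0=NH0 P1=-
Op 3: best P0=NH0 P1=NH2
Op 4: best P0=NH0 P1=NH2
Op 5: best P0=NH0 P1=NH2
Op 6: best P0=NH1 P1=NH2
Op 7: best P0=NH0 P1=NH2
Op 8: best P0=NH0 P1=NH2
Op 9: best P0=NH2 P1=NH2
Op 10: best P0=NH2 P1=NH2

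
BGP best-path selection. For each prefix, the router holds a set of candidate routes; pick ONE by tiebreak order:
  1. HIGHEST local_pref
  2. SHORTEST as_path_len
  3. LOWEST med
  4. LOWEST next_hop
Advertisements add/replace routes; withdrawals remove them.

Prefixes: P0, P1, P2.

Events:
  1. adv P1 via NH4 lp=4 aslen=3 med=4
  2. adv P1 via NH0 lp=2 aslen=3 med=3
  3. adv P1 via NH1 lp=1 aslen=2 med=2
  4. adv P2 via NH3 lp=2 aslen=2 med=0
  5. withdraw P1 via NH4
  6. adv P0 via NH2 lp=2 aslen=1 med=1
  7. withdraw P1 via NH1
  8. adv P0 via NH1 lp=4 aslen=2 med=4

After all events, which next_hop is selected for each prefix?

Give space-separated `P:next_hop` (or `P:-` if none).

Op 1: best P0=- P1=NH4 P2=-
Op 2: best P0=- P1=NH4 P2=-
Op 3: best P0=- P1=NH4 P2=-
Op 4: best P0=- P1=NH4 P2=NH3
Op 5: best P0=- P1=NH0 P2=NH3
Op 6: best P0=NH2 P1=NH0 P2=NH3
Op 7: best P0=NH2 P1=NH0 P2=NH3
Op 8: best P0=NH1 P1=NH0 P2=NH3

Answer: P0:NH1 P1:NH0 P2:NH3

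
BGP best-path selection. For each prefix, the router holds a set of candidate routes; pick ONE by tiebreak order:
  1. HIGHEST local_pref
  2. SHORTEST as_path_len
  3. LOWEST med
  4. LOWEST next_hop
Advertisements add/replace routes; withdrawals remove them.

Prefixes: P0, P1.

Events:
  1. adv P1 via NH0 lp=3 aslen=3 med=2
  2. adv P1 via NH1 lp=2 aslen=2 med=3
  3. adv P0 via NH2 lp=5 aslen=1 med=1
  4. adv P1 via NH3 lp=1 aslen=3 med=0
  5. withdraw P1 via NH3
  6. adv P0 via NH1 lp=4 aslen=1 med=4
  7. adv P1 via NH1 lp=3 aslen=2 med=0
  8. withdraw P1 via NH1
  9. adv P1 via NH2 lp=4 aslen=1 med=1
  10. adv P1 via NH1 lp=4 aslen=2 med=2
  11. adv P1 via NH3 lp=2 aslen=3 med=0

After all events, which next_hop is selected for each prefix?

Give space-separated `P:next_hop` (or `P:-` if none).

Answer: P0:NH2 P1:NH2

Derivation:
Op 1: best P0=- P1=NH0
Op 2: best P0=- P1=NH0
Op 3: best P0=NH2 P1=NH0
Op 4: best P0=NH2 P1=NH0
Op 5: best P0=NH2 P1=NH0
Op 6: best P0=NH2 P1=NH0
Op 7: best P0=NH2 P1=NH1
Op 8: best P0=NH2 P1=NH0
Op 9: best P0=NH2 P1=NH2
Op 10: best P0=NH2 P1=NH2
Op 11: best P0=NH2 P1=NH2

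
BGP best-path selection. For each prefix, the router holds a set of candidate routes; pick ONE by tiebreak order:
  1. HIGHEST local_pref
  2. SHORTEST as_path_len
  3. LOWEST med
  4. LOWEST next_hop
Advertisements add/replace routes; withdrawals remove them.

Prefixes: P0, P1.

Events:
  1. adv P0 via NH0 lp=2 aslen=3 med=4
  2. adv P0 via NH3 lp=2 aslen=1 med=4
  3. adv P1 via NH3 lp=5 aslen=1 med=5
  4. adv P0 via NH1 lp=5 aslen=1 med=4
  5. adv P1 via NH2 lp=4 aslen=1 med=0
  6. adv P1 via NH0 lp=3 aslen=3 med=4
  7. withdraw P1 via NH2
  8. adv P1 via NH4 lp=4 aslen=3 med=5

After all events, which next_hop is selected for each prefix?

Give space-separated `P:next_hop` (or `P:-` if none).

Answer: P0:NH1 P1:NH3

Derivation:
Op 1: best P0=NH0 P1=-
Op 2: best P0=NH3 P1=-
Op 3: best P0=NH3 P1=NH3
Op 4: best P0=NH1 P1=NH3
Op 5: best P0=NH1 P1=NH3
Op 6: best P0=NH1 P1=NH3
Op 7: best P0=NH1 P1=NH3
Op 8: best P0=NH1 P1=NH3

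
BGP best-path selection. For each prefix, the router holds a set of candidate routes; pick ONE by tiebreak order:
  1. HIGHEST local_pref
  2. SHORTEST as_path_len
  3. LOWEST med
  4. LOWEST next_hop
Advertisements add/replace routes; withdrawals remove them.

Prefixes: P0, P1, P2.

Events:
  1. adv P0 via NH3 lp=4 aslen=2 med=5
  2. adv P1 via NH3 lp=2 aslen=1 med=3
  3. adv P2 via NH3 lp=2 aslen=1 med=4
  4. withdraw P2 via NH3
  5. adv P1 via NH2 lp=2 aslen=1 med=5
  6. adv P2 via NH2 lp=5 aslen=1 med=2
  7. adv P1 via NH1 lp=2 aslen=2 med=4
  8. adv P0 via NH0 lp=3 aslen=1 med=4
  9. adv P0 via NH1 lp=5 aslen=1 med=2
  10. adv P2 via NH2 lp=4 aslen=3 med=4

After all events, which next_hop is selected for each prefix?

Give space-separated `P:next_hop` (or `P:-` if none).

Op 1: best P0=NH3 P1=- P2=-
Op 2: best P0=NH3 P1=NH3 P2=-
Op 3: best P0=NH3 P1=NH3 P2=NH3
Op 4: best P0=NH3 P1=NH3 P2=-
Op 5: best P0=NH3 P1=NH3 P2=-
Op 6: best P0=NH3 P1=NH3 P2=NH2
Op 7: best P0=NH3 P1=NH3 P2=NH2
Op 8: best P0=NH3 P1=NH3 P2=NH2
Op 9: best P0=NH1 P1=NH3 P2=NH2
Op 10: best P0=NH1 P1=NH3 P2=NH2

Answer: P0:NH1 P1:NH3 P2:NH2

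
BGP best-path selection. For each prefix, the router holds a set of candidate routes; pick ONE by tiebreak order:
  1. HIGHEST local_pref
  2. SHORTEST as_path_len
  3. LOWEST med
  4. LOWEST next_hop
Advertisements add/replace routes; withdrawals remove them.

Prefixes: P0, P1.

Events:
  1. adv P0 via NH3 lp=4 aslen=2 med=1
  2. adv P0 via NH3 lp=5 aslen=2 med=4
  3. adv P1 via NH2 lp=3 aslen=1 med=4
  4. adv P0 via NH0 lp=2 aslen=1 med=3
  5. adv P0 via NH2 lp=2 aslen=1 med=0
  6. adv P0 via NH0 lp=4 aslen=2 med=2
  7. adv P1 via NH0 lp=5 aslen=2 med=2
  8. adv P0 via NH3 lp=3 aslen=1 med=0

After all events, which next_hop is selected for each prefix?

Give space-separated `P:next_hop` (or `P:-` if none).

Answer: P0:NH0 P1:NH0

Derivation:
Op 1: best P0=NH3 P1=-
Op 2: best P0=NH3 P1=-
Op 3: best P0=NH3 P1=NH2
Op 4: best P0=NH3 P1=NH2
Op 5: best P0=NH3 P1=NH2
Op 6: best P0=NH3 P1=NH2
Op 7: best P0=NH3 P1=NH0
Op 8: best P0=NH0 P1=NH0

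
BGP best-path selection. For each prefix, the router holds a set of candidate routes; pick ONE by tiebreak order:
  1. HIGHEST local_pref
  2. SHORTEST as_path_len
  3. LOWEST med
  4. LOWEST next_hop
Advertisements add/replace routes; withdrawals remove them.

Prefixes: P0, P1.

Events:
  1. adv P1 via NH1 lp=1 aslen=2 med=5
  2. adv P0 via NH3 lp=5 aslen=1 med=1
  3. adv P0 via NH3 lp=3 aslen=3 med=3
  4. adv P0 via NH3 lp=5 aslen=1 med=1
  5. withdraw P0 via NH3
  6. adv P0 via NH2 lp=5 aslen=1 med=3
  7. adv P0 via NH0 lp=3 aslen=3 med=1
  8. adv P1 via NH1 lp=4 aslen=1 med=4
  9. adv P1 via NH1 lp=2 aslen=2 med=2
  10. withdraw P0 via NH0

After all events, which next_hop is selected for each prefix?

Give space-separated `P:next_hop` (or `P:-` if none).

Op 1: best P0=- P1=NH1
Op 2: best P0=NH3 P1=NH1
Op 3: best P0=NH3 P1=NH1
Op 4: best P0=NH3 P1=NH1
Op 5: best P0=- P1=NH1
Op 6: best P0=NH2 P1=NH1
Op 7: best P0=NH2 P1=NH1
Op 8: best P0=NH2 P1=NH1
Op 9: best P0=NH2 P1=NH1
Op 10: best P0=NH2 P1=NH1

Answer: P0:NH2 P1:NH1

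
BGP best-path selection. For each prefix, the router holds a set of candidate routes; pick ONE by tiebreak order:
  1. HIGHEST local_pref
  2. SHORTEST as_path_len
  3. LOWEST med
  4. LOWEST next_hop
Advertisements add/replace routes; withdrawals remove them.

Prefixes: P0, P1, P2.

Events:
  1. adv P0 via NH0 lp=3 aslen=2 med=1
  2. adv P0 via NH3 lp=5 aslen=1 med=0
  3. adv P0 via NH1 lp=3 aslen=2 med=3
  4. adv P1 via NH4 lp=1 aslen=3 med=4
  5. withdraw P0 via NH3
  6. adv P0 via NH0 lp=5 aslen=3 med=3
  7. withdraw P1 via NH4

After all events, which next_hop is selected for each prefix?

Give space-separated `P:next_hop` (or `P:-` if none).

Op 1: best P0=NH0 P1=- P2=-
Op 2: best P0=NH3 P1=- P2=-
Op 3: best P0=NH3 P1=- P2=-
Op 4: best P0=NH3 P1=NH4 P2=-
Op 5: best P0=NH0 P1=NH4 P2=-
Op 6: best P0=NH0 P1=NH4 P2=-
Op 7: best P0=NH0 P1=- P2=-

Answer: P0:NH0 P1:- P2:-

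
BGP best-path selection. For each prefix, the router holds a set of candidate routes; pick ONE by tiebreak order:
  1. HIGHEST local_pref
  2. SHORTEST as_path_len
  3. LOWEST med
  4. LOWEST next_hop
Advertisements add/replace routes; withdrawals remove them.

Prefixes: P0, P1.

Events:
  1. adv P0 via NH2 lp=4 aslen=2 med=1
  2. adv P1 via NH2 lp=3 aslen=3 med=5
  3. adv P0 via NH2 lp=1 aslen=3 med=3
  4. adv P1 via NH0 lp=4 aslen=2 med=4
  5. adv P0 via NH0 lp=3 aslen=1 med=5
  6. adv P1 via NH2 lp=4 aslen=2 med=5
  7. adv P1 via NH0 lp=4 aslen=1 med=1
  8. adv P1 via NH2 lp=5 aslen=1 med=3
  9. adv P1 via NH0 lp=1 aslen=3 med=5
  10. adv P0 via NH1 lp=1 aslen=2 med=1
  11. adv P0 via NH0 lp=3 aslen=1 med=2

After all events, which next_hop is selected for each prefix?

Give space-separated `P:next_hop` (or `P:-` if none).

Answer: P0:NH0 P1:NH2

Derivation:
Op 1: best P0=NH2 P1=-
Op 2: best P0=NH2 P1=NH2
Op 3: best P0=NH2 P1=NH2
Op 4: best P0=NH2 P1=NH0
Op 5: best P0=NH0 P1=NH0
Op 6: best P0=NH0 P1=NH0
Op 7: best P0=NH0 P1=NH0
Op 8: best P0=NH0 P1=NH2
Op 9: best P0=NH0 P1=NH2
Op 10: best P0=NH0 P1=NH2
Op 11: best P0=NH0 P1=NH2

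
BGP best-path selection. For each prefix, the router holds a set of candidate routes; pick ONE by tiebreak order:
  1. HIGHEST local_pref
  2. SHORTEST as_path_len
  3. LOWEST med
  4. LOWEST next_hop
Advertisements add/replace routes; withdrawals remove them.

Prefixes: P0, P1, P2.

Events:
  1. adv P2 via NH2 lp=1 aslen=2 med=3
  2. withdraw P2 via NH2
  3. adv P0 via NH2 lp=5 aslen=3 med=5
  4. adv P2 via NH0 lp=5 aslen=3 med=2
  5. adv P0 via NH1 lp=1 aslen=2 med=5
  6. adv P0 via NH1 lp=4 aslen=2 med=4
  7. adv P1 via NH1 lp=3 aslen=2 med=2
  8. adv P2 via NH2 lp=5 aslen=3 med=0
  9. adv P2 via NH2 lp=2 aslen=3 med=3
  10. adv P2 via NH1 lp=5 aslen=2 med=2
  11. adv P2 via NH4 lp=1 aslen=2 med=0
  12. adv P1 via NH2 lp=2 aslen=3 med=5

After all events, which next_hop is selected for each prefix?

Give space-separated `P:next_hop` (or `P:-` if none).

Answer: P0:NH2 P1:NH1 P2:NH1

Derivation:
Op 1: best P0=- P1=- P2=NH2
Op 2: best P0=- P1=- P2=-
Op 3: best P0=NH2 P1=- P2=-
Op 4: best P0=NH2 P1=- P2=NH0
Op 5: best P0=NH2 P1=- P2=NH0
Op 6: best P0=NH2 P1=- P2=NH0
Op 7: best P0=NH2 P1=NH1 P2=NH0
Op 8: best P0=NH2 P1=NH1 P2=NH2
Op 9: best P0=NH2 P1=NH1 P2=NH0
Op 10: best P0=NH2 P1=NH1 P2=NH1
Op 11: best P0=NH2 P1=NH1 P2=NH1
Op 12: best P0=NH2 P1=NH1 P2=NH1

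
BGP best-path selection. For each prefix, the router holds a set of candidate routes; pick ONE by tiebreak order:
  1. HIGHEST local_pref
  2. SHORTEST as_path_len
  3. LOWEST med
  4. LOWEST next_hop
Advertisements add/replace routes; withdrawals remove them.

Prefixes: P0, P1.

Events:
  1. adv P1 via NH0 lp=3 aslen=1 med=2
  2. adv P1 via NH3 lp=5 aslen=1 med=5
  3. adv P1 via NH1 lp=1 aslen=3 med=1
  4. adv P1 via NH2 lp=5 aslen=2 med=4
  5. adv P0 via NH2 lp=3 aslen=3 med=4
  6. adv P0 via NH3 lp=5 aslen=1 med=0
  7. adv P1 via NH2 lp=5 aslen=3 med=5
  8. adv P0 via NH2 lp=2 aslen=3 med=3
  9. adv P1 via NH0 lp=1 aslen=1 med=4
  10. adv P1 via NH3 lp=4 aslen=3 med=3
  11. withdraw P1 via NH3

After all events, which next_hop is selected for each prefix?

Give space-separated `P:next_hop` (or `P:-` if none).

Answer: P0:NH3 P1:NH2

Derivation:
Op 1: best P0=- P1=NH0
Op 2: best P0=- P1=NH3
Op 3: best P0=- P1=NH3
Op 4: best P0=- P1=NH3
Op 5: best P0=NH2 P1=NH3
Op 6: best P0=NH3 P1=NH3
Op 7: best P0=NH3 P1=NH3
Op 8: best P0=NH3 P1=NH3
Op 9: best P0=NH3 P1=NH3
Op 10: best P0=NH3 P1=NH2
Op 11: best P0=NH3 P1=NH2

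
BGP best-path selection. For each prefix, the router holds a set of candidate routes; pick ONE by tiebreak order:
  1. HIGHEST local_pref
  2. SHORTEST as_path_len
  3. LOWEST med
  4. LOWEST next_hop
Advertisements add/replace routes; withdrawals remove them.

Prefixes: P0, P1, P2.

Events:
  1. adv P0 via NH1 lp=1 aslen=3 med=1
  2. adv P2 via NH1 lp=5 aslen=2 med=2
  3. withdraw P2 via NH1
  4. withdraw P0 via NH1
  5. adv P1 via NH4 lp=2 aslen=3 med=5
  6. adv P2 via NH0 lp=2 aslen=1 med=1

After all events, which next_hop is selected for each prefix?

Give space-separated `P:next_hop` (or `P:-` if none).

Op 1: best P0=NH1 P1=- P2=-
Op 2: best P0=NH1 P1=- P2=NH1
Op 3: best P0=NH1 P1=- P2=-
Op 4: best P0=- P1=- P2=-
Op 5: best P0=- P1=NH4 P2=-
Op 6: best P0=- P1=NH4 P2=NH0

Answer: P0:- P1:NH4 P2:NH0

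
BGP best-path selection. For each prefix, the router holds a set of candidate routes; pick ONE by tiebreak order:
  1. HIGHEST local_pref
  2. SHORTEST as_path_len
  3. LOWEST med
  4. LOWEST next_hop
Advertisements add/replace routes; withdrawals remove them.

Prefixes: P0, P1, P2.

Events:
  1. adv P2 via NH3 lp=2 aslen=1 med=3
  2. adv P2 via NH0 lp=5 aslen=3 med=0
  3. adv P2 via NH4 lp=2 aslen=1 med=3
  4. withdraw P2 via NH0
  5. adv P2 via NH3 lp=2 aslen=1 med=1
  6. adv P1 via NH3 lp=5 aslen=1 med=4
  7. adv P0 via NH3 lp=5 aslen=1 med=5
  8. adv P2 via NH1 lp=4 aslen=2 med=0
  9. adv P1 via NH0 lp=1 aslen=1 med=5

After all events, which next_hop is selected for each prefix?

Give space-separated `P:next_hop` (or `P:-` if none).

Answer: P0:NH3 P1:NH3 P2:NH1

Derivation:
Op 1: best P0=- P1=- P2=NH3
Op 2: best P0=- P1=- P2=NH0
Op 3: best P0=- P1=- P2=NH0
Op 4: best P0=- P1=- P2=NH3
Op 5: best P0=- P1=- P2=NH3
Op 6: best P0=- P1=NH3 P2=NH3
Op 7: best P0=NH3 P1=NH3 P2=NH3
Op 8: best P0=NH3 P1=NH3 P2=NH1
Op 9: best P0=NH3 P1=NH3 P2=NH1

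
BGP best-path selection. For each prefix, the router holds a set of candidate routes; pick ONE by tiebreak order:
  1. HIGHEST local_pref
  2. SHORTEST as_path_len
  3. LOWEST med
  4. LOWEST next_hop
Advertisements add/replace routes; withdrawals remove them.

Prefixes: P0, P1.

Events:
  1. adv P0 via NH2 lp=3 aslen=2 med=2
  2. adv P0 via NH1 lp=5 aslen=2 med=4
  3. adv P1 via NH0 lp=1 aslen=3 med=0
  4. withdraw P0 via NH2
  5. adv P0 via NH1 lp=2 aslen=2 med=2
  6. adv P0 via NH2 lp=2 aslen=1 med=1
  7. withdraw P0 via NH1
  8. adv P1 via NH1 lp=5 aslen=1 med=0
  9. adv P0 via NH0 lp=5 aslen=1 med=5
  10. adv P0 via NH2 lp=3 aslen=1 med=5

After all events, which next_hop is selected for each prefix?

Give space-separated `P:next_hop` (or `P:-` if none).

Answer: P0:NH0 P1:NH1

Derivation:
Op 1: best P0=NH2 P1=-
Op 2: best P0=NH1 P1=-
Op 3: best P0=NH1 P1=NH0
Op 4: best P0=NH1 P1=NH0
Op 5: best P0=NH1 P1=NH0
Op 6: best P0=NH2 P1=NH0
Op 7: best P0=NH2 P1=NH0
Op 8: best P0=NH2 P1=NH1
Op 9: best P0=NH0 P1=NH1
Op 10: best P0=NH0 P1=NH1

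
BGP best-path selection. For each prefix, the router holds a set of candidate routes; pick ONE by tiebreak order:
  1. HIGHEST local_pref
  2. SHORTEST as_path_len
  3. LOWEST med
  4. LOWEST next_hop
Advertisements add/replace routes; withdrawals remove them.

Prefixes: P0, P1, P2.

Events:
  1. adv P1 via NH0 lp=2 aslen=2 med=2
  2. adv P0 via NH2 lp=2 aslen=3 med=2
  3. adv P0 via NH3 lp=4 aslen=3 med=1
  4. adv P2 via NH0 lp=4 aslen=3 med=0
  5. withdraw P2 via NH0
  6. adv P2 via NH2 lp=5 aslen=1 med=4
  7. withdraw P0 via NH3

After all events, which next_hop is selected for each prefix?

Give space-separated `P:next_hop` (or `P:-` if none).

Answer: P0:NH2 P1:NH0 P2:NH2

Derivation:
Op 1: best P0=- P1=NH0 P2=-
Op 2: best P0=NH2 P1=NH0 P2=-
Op 3: best P0=NH3 P1=NH0 P2=-
Op 4: best P0=NH3 P1=NH0 P2=NH0
Op 5: best P0=NH3 P1=NH0 P2=-
Op 6: best P0=NH3 P1=NH0 P2=NH2
Op 7: best P0=NH2 P1=NH0 P2=NH2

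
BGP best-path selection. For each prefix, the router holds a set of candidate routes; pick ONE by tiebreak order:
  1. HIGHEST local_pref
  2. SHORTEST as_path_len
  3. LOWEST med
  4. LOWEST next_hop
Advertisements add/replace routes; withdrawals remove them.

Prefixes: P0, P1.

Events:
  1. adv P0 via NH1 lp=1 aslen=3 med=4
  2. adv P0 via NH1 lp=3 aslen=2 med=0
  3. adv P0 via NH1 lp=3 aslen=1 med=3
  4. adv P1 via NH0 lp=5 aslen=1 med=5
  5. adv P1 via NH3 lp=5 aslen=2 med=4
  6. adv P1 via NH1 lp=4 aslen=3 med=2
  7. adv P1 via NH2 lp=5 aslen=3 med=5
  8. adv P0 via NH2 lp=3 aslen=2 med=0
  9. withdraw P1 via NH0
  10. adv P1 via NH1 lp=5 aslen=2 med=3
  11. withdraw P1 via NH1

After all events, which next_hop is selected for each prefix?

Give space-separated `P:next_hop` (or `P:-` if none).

Answer: P0:NH1 P1:NH3

Derivation:
Op 1: best P0=NH1 P1=-
Op 2: best P0=NH1 P1=-
Op 3: best P0=NH1 P1=-
Op 4: best P0=NH1 P1=NH0
Op 5: best P0=NH1 P1=NH0
Op 6: best P0=NH1 P1=NH0
Op 7: best P0=NH1 P1=NH0
Op 8: best P0=NH1 P1=NH0
Op 9: best P0=NH1 P1=NH3
Op 10: best P0=NH1 P1=NH1
Op 11: best P0=NH1 P1=NH3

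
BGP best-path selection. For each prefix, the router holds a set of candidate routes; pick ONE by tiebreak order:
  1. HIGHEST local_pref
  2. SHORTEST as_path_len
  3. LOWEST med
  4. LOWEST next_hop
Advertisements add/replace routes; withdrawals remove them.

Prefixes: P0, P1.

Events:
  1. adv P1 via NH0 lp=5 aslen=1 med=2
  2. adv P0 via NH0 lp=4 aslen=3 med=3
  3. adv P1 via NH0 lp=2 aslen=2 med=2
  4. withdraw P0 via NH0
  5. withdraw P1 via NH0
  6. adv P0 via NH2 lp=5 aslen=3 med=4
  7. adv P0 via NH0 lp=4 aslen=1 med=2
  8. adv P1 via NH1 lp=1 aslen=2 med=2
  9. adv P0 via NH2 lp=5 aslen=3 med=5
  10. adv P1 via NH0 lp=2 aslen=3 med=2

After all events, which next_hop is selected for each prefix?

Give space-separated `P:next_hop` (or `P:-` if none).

Answer: P0:NH2 P1:NH0

Derivation:
Op 1: best P0=- P1=NH0
Op 2: best P0=NH0 P1=NH0
Op 3: best P0=NH0 P1=NH0
Op 4: best P0=- P1=NH0
Op 5: best P0=- P1=-
Op 6: best P0=NH2 P1=-
Op 7: best P0=NH2 P1=-
Op 8: best P0=NH2 P1=NH1
Op 9: best P0=NH2 P1=NH1
Op 10: best P0=NH2 P1=NH0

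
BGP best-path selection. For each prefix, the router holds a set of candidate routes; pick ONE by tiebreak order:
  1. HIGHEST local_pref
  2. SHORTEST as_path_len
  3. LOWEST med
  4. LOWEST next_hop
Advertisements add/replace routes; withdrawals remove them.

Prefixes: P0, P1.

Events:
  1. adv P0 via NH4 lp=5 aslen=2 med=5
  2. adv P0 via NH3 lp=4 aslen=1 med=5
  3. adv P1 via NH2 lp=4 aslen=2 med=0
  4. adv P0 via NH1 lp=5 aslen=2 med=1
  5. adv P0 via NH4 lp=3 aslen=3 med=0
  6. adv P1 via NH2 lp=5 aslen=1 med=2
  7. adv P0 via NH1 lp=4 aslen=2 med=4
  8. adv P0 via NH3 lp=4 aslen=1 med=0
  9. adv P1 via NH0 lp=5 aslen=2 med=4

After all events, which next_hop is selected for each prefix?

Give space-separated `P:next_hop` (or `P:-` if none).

Answer: P0:NH3 P1:NH2

Derivation:
Op 1: best P0=NH4 P1=-
Op 2: best P0=NH4 P1=-
Op 3: best P0=NH4 P1=NH2
Op 4: best P0=NH1 P1=NH2
Op 5: best P0=NH1 P1=NH2
Op 6: best P0=NH1 P1=NH2
Op 7: best P0=NH3 P1=NH2
Op 8: best P0=NH3 P1=NH2
Op 9: best P0=NH3 P1=NH2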